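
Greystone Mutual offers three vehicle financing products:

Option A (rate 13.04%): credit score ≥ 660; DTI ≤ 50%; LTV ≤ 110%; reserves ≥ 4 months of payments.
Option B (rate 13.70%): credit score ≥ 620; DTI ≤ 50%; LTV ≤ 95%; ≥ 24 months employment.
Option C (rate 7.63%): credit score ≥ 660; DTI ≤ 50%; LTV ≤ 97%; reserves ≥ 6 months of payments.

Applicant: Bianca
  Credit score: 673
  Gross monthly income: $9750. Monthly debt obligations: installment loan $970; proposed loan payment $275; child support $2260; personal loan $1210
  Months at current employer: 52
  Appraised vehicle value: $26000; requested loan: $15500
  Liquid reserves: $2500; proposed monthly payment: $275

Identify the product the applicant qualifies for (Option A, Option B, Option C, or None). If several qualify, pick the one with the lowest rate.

Total debts = (970 + 275 + 2,260 + 1,210) = 4,715; DTI = 4,715/9,750 = 48.4%.
LTV = 15,500/26,000 = 59.6%.
Reserves = 2,500/275 = 9.1 months.
Option A: score 673 ≥ 660; DTI 48.4% ≤ 50%; LTV 59.6% ≤ 110%; reserves 9.1 ≥ 4 mo → qualifies.
Option B: score 673 ≥ 620; DTI 48.4% ≤ 50%; LTV 59.6% ≤ 95%; employment 52 ≥ 24 mo → qualifies.
Option C: score 673 ≥ 660; DTI 48.4% ≤ 50%; LTV 59.6% ≤ 97%; reserves 9.1 ≥ 6 mo → qualifies.
Qualifying: Option A, Option B, Option C. Lowest rate is 7.63% → Option C.

Option C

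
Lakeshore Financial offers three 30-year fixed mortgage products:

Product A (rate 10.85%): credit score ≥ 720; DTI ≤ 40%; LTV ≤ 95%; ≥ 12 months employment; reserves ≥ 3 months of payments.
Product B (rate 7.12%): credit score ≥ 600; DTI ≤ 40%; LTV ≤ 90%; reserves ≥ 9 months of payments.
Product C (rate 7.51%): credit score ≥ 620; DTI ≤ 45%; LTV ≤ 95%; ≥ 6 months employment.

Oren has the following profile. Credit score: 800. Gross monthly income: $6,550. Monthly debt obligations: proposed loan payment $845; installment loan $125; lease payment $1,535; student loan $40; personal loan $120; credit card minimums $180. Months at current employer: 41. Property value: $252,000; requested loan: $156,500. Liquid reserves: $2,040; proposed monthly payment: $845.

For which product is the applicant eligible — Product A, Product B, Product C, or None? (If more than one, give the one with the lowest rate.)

Product C

Total debts = (845 + 125 + 1,535 + 40 + 120 + 180) = 2,845; DTI = 2,845/6,550 = 43.4%.
LTV = 156,500/252,000 = 62.1%.
Reserves = 2,040/845 = 2.4 months.
Product A: score 800 ≥ 720; DTI 43.4% > 40%; LTV 62.1% ≤ 95%; employment 41 ≥ 12 mo; reserves 2.4 < 3 mo → does not qualify.
Product B: score 800 ≥ 600; DTI 43.4% > 40%; LTV 62.1% ≤ 90%; reserves 2.4 < 9 mo → does not qualify.
Product C: score 800 ≥ 620; DTI 43.4% ≤ 45%; LTV 62.1% ≤ 95%; employment 41 ≥ 6 mo → qualifies.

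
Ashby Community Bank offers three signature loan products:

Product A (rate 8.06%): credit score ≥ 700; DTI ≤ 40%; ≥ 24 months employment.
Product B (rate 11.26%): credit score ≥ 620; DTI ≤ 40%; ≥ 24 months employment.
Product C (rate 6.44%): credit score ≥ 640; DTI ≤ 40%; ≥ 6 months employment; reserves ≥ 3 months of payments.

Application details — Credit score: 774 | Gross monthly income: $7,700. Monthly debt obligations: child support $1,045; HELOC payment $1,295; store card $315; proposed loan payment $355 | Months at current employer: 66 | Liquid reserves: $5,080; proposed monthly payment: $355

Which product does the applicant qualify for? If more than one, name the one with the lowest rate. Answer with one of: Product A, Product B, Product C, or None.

Product C

Total debts = (1,045 + 1,295 + 315 + 355) = 3,010; DTI = 3,010/7,700 = 39.1%.
Reserves = 5,080/355 = 14.3 months.
Product A: score 774 ≥ 700; DTI 39.1% ≤ 40%; employment 66 ≥ 24 mo → qualifies.
Product B: score 774 ≥ 620; DTI 39.1% ≤ 40%; employment 66 ≥ 24 mo → qualifies.
Product C: score 774 ≥ 640; DTI 39.1% ≤ 40%; employment 66 ≥ 6 mo; reserves 14.3 ≥ 3 mo → qualifies.
Qualifying: Product A, Product B, Product C. Lowest rate is 6.44% → Product C.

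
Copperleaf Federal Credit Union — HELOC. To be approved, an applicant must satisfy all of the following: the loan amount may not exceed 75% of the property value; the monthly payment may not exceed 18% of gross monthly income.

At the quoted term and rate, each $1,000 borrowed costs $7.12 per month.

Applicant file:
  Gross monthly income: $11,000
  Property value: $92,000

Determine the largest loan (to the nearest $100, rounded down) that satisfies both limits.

Payment cap: 18% × $11,000 = $1,980/month.
At $7.12 per $1,000, that supports 1,980/7.12 × 1,000 ≈ $278,089 → $278,000.
LTV cap: 75% × $92,000 = $69,000 → $69,000.
Binding constraint: loan-to-value.

$69,000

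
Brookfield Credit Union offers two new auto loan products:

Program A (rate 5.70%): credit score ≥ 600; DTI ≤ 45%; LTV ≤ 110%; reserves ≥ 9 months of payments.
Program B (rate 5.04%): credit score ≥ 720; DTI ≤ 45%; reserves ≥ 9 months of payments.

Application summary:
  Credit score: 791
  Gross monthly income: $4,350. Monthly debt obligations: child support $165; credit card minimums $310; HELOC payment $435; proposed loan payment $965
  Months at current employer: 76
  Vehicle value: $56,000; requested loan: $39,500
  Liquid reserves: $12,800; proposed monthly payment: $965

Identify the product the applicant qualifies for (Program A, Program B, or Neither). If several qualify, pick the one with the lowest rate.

Program B

Total debts = (165 + 310 + 435 + 965) = 1,875; DTI = 1,875/4,350 = 43.1%.
LTV = 39,500/56,000 = 70.5%.
Reserves = 12,800/965 = 13.3 months.
Program A: score 791 ≥ 600; DTI 43.1% ≤ 45%; LTV 70.5% ≤ 110%; reserves 13.3 ≥ 9 mo → qualifies.
Program B: score 791 ≥ 720; DTI 43.1% ≤ 45%; reserves 13.3 ≥ 9 mo → qualifies.
Qualifying: Program A, Program B. Lowest rate is 5.04% → Program B.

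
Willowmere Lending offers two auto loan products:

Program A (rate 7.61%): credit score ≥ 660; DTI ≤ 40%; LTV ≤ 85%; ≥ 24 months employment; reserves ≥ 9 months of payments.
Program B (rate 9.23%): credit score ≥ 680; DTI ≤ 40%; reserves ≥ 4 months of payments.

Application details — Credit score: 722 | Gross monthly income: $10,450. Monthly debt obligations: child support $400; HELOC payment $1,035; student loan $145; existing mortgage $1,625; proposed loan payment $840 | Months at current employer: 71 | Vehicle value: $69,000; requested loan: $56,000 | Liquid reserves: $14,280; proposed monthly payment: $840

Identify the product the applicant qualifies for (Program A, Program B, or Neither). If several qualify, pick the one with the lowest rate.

Total debts = (400 + 1,035 + 145 + 1,625 + 840) = 4,045; DTI = 4,045/10,450 = 38.7%.
LTV = 56,000/69,000 = 81.2%.
Reserves = 14,280/840 = 17.0 months.
Program A: score 722 ≥ 660; DTI 38.7% ≤ 40%; LTV 81.2% ≤ 85%; employment 71 ≥ 24 mo; reserves 17.0 ≥ 9 mo → qualifies.
Program B: score 722 ≥ 680; DTI 38.7% ≤ 40%; reserves 17.0 ≥ 4 mo → qualifies.
Qualifying: Program A, Program B. Lowest rate is 7.61% → Program A.

Program A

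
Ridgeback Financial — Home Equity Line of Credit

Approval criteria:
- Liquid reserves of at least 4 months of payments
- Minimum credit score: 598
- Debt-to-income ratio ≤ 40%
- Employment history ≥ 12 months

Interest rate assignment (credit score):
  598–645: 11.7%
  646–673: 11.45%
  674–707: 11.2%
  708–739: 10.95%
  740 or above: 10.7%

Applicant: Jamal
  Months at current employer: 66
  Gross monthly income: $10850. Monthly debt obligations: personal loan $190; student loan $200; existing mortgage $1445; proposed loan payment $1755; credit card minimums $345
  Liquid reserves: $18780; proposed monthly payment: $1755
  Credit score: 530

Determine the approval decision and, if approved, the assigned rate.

Credit score 530 < 598 (below minimum)
Liquid reserves cover 18,780/1,755 = 10.7 months — ≥ 4 required
Employment 66 ≥ 12 months
Total monthly debts = (190 + 200 + 1,445 + 1,755 + 345) = 3,935. DTI: 3,935 ÷ 10,850 = 36.3%, within the 40% cap
Not all requirements met → denied.

Denied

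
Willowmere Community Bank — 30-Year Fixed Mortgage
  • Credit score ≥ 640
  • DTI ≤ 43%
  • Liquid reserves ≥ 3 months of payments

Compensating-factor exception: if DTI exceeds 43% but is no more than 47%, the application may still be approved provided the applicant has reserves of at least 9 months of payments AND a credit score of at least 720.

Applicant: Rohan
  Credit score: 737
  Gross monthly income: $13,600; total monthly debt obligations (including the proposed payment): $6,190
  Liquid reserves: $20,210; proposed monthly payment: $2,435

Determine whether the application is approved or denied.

Credit score 737 ≥ 640 (meets base)
DTI = 6,190/13,600 = 45.5% > 43% — standard DTI limit exceeded.
Reserves: 20,210 ÷ 2,435 = 8.3 months (meets 3-month minimum)
45.5% falls in the override range (43%–47%), so the compensating-factor test applies.
Override check — reserves: 8.3 mo (short of 9); score: 737 (ok).
Compensating-factor requirement not fully met.

Denied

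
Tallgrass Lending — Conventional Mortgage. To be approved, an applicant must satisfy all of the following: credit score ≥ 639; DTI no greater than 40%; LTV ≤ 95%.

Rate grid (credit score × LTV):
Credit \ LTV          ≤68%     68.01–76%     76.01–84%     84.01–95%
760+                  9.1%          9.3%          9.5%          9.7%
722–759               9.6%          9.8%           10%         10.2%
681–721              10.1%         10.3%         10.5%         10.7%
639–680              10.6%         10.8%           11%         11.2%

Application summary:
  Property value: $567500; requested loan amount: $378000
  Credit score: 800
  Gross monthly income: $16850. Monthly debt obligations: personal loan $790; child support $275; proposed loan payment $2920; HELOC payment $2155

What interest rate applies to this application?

Credit score 800 ≥ 639; Total monthly debts = (790 + 275 + 2,920 + 2,155) = 6,140. DTI = 6,140/16,850 = 36.4% ≤ 40%
Loan-to-value = 378,000/567,500 = 66.6% — pass (95% max)
Row: 800 falls in 760+. Column: 66.6% falls in ≤68%. Rate = 9.1%.

9.1%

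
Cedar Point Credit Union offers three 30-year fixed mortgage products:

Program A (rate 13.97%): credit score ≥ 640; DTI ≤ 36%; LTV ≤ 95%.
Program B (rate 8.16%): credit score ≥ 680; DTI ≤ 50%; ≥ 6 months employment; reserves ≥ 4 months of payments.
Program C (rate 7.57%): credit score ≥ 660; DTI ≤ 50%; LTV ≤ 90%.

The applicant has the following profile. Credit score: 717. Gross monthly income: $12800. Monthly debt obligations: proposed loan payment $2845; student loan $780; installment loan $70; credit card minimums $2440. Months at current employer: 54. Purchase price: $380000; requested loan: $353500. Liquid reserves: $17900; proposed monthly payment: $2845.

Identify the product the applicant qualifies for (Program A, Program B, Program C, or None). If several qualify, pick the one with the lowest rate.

Total debts = (2,845 + 780 + 70 + 2,440) = 6,135; DTI = 6,135/12,800 = 47.9%.
LTV = 353,500/380,000 = 93%.
Reserves = 17,900/2,845 = 6.3 months.
Program A: score 717 ≥ 640; DTI 47.9% > 36%; LTV 93% ≤ 95% → does not qualify.
Program B: score 717 ≥ 680; DTI 47.9% ≤ 50%; employment 54 ≥ 6 mo; reserves 6.3 ≥ 4 mo → qualifies.
Program C: score 717 ≥ 660; DTI 47.9% ≤ 50%; LTV 93% > 90% → does not qualify.

Program B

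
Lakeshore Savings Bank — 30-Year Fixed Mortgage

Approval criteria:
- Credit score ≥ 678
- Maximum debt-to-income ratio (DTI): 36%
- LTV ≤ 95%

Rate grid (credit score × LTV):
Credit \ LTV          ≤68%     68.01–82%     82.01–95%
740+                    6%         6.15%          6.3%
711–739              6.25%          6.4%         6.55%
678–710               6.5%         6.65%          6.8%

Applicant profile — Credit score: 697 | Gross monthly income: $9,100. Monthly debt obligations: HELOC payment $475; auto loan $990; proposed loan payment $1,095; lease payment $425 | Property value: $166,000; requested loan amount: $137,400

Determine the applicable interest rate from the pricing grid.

6.8%

Credit score 697 ≥ 678; Total monthly debts = (475 + 990 + 1,095 + 425) = 2,985. DTI = 2,985/9,100 = 32.8% ≤ 36%
Loan-to-value = 137,400/166,000 = 82.8% — pass (95% max)
Score 697 is in the 678–710 band; LTV 82.8% is in the 82.01–95% band → 6.8%.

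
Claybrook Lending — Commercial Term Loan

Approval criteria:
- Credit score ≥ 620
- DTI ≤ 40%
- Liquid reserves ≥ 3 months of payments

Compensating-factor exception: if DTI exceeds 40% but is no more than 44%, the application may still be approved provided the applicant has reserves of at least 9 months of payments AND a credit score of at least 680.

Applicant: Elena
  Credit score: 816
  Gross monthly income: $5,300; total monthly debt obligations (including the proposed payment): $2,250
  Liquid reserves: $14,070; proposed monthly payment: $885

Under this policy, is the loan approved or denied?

Approved

Credit score 816 ≥ 620 (meets base)
DTI = 2,250/5,300 = 42.5% > 40% — standard DTI limit exceeded.
Reserves = 14,070/885 = 15.9 months ≥ 3
42.5% falls in the override range (40%–44%), so the compensating-factor test applies.
Override check — reserves: 15.9 mo (ok); score: 816 (ok).
Both override conditions satisfied; DTI exception granted.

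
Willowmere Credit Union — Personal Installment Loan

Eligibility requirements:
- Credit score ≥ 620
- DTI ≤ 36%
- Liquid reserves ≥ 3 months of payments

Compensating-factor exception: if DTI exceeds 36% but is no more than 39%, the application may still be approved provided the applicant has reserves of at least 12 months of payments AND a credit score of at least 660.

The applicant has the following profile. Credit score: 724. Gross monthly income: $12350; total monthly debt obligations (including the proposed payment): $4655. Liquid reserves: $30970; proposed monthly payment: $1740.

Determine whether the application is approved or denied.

Credit score 724 ≥ 620 (meets base)
DTI: 4,655 ÷ 12,350 = 37.7%, over the 36% base limit.
Reserves: 30,970 ÷ 1,740 = 17.8 months (meets 3-month minimum)
37.7% falls in the override range (36%–39%), so the compensating-factor test applies.
Reserves 17.8 ≥ 12 months; credit score 724 ≥ 660.
Both compensating conditions met → exception applies.

Approved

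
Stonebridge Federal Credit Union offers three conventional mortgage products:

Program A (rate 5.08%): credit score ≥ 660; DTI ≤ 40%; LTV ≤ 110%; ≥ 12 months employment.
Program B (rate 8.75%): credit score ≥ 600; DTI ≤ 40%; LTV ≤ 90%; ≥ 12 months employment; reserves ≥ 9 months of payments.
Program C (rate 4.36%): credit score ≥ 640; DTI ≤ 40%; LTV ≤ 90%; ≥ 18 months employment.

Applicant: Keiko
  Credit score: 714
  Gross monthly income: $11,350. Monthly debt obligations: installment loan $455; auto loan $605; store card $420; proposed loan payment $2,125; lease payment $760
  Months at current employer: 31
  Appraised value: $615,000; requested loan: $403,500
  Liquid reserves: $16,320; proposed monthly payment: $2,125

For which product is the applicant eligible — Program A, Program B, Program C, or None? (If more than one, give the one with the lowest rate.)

Program C

Total debts = (455 + 605 + 420 + 2,125 + 760) = 4,365; DTI = 4,365/11,350 = 38.5%.
LTV = 403,500/615,000 = 65.6%.
Reserves = 16,320/2,125 = 7.7 months.
Program A: score 714 ≥ 660; DTI 38.5% ≤ 40%; LTV 65.6% ≤ 110%; employment 31 ≥ 12 mo → qualifies.
Program B: score 714 ≥ 600; DTI 38.5% ≤ 40%; LTV 65.6% ≤ 90%; employment 31 ≥ 12 mo; reserves 7.7 < 9 mo → does not qualify.
Program C: score 714 ≥ 640; DTI 38.5% ≤ 40%; LTV 65.6% ≤ 90%; employment 31 ≥ 18 mo → qualifies.
Qualifying: Program A, Program C. Lowest rate is 4.36% → Program C.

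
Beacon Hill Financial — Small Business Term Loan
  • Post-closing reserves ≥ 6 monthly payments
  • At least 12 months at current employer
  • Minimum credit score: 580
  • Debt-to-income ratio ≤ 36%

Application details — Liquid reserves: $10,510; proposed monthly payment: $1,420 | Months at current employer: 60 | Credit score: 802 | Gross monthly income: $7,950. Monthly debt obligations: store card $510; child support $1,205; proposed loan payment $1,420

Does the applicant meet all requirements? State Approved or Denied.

Denied

Reserves: 10,510 ÷ 1,420 = 7.4 months (meets 6-month minimum)
Employment 60 ≥ 12 months
Credit score 802 ≥ 580 (meets)
Total monthly debts = (510 + 1,205 + 1,420) = 3,135. DTI: 3,135 ÷ 7,950 = 39.4%, exceeds the 36% cap
Fails on DTI.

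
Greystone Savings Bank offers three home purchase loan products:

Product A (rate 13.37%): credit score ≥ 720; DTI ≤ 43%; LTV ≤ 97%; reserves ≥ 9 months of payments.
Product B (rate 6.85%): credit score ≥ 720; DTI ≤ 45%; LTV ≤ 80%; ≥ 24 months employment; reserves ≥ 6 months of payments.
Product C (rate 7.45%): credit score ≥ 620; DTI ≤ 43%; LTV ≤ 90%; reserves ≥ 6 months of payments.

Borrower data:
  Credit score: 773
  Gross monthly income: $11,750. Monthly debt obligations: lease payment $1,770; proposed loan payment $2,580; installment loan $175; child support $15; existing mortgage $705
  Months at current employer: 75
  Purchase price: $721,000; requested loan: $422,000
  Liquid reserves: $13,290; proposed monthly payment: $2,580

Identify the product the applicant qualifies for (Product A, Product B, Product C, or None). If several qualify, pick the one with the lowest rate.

Total debts = (1,770 + 2,580 + 175 + 15 + 705) = 5,245; DTI = 5,245/11,750 = 44.6%.
LTV = 422,000/721,000 = 58.5%.
Reserves = 13,290/2,580 = 5.2 months.
Product A: score 773 ≥ 720; DTI 44.6% > 43%; LTV 58.5% ≤ 97%; reserves 5.2 < 9 mo → does not qualify.
Product B: score 773 ≥ 720; DTI 44.6% ≤ 45%; LTV 58.5% ≤ 80%; employment 75 ≥ 24 mo; reserves 5.2 < 6 mo → does not qualify.
Product C: score 773 ≥ 620; DTI 44.6% > 43%; LTV 58.5% ≤ 90%; reserves 5.2 < 6 mo → does not qualify.

None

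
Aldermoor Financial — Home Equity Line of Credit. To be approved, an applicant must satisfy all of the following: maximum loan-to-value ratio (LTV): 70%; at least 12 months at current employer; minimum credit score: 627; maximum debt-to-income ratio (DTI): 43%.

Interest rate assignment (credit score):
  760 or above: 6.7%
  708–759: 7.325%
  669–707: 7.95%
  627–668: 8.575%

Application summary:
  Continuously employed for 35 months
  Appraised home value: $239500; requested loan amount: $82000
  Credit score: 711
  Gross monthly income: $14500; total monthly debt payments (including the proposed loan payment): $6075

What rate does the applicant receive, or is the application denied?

Approved at 7.325%

Credit score 711 ≥ 627 (meets minimum)
Employment 35 ≥ 12 months
DTI = 6,075/14,500 = 41.9% ≤ 43%
LTV: 82,000 ÷ 239,500 = 34.2%, within 70% cap
All requirements met. Score 711 falls in the 708–759 tier → 7.325%.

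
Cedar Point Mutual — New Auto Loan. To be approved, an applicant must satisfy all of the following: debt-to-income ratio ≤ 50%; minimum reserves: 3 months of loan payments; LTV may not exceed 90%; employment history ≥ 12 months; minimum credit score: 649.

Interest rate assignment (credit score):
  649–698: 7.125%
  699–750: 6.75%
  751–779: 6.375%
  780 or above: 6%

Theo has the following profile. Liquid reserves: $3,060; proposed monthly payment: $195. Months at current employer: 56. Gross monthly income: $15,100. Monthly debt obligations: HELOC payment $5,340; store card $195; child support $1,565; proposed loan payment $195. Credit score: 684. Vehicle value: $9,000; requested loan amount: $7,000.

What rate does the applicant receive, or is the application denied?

Approved at 7.125%

Credit score 684 ≥ 649 (meets minimum)
Employment 56 ≥ 12 months
Total monthly debts = (5,340 + 195 + 1,565 + 195) = 7,295. DTI: 7,295 ÷ 15,100 = 48.3%, within the 50% cap
LTV = 7,000/9,000 = 77.8% ≤ 90%
Liquid reserves cover 3,060/195 = 15.7 months — ≥ 3 required
All requirements met. Score 684 falls in the 649–698 tier → 7.125%.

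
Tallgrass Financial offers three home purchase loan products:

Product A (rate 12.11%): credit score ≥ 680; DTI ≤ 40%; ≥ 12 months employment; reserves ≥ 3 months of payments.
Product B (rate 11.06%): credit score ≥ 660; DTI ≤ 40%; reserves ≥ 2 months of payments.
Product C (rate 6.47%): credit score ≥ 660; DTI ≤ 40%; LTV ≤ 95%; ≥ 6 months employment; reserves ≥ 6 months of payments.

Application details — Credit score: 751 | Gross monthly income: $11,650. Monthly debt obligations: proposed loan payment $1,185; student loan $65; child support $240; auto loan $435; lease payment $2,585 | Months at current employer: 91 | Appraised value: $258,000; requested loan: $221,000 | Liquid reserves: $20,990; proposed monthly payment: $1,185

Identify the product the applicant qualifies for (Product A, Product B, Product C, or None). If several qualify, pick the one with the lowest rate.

Product C

Total debts = (1,185 + 65 + 240 + 435 + 2,585) = 4,510; DTI = 4,510/11,650 = 38.7%.
LTV = 221,000/258,000 = 85.7%.
Reserves = 20,990/1,185 = 17.7 months.
Product A: score 751 ≥ 680; DTI 38.7% ≤ 40%; employment 91 ≥ 12 mo; reserves 17.7 ≥ 3 mo → qualifies.
Product B: score 751 ≥ 660; DTI 38.7% ≤ 40%; reserves 17.7 ≥ 2 mo → qualifies.
Product C: score 751 ≥ 660; DTI 38.7% ≤ 40%; LTV 85.7% ≤ 95%; employment 91 ≥ 6 mo; reserves 17.7 ≥ 6 mo → qualifies.
Qualifying: Product A, Product B, Product C. Lowest rate is 6.47% → Product C.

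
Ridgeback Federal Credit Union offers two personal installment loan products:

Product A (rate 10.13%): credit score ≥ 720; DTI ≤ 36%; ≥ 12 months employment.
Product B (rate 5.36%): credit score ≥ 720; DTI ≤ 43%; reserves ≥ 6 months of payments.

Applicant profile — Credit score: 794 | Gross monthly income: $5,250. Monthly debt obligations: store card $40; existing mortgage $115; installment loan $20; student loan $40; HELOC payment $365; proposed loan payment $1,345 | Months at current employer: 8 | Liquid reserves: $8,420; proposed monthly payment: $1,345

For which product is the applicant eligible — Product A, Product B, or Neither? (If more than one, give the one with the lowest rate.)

Product B

Total debts = (40 + 115 + 20 + 40 + 365 + 1,345) = 1,925; DTI = 1,925/5,250 = 36.7%.
Reserves = 8,420/1,345 = 6.3 months.
Product A: score 794 ≥ 720; DTI 36.7% > 36%; employment 8 < 12 mo → does not qualify.
Product B: score 794 ≥ 720; DTI 36.7% ≤ 43%; reserves 6.3 ≥ 6 mo → qualifies.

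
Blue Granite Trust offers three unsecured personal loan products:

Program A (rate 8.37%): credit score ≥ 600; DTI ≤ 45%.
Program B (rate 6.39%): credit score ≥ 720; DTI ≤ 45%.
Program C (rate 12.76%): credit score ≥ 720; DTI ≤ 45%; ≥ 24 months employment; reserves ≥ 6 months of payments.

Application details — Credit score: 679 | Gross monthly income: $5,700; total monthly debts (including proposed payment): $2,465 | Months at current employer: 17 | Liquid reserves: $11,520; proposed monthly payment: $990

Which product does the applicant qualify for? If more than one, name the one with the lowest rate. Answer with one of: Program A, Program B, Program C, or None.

DTI = 2,465/5,700 = 43.2%.
Reserves = 11,520/990 = 11.6 months.
Program A: score 679 ≥ 600; DTI 43.2% ≤ 45% → qualifies.
Program B: score 679 < 720; DTI 43.2% ≤ 45% → does not qualify.
Program C: score 679 < 720; DTI 43.2% ≤ 45%; employment 17 < 24 mo; reserves 11.6 ≥ 6 mo → does not qualify.

Program A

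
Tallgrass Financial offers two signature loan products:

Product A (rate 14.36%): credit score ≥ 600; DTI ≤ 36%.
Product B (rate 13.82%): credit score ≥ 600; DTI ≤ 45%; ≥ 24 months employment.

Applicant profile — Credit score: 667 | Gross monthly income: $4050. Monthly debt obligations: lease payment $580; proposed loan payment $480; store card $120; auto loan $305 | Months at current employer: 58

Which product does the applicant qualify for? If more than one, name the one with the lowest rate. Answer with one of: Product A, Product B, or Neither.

Product B

Total debts = (580 + 480 + 120 + 305) = 1,485; DTI = 1,485/4,050 = 36.7%.
Product A: score 667 ≥ 600; DTI 36.7% > 36% → does not qualify.
Product B: score 667 ≥ 600; DTI 36.7% ≤ 45%; employment 58 ≥ 24 mo → qualifies.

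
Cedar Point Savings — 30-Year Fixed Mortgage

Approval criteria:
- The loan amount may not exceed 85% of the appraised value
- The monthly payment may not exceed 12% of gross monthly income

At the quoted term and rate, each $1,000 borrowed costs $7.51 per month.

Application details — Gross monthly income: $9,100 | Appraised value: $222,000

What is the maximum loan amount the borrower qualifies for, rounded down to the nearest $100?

$145,400

Payment cap: 12% × $9,100 = $1,092/month.
At $7.51 per $1,000, that supports 1,092/7.51 × 1,000 ≈ $145,406 → $145,400.
LTV cap: 85% × $222,000 = $188,700 → $188,700.
Binding constraint: payment-to-income.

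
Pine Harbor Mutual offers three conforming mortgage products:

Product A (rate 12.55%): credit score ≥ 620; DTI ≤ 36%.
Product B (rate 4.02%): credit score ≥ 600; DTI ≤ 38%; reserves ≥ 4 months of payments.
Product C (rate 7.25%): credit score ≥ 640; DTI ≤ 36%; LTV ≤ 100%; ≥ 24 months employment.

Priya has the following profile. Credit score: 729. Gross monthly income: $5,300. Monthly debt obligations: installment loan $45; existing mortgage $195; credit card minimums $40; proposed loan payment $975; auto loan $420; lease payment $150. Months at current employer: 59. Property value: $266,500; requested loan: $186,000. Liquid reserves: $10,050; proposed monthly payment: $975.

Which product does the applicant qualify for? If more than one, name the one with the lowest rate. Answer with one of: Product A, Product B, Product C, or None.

Total debts = (45 + 195 + 40 + 975 + 420 + 150) = 1,825; DTI = 1,825/5,300 = 34.4%.
LTV = 186,000/266,500 = 69.8%.
Reserves = 10,050/975 = 10.3 months.
Product A: score 729 ≥ 620; DTI 34.4% ≤ 36% → qualifies.
Product B: score 729 ≥ 600; DTI 34.4% ≤ 38%; reserves 10.3 ≥ 4 mo → qualifies.
Product C: score 729 ≥ 640; DTI 34.4% ≤ 36%; LTV 69.8% ≤ 100%; employment 59 ≥ 24 mo → qualifies.
Qualifying: Product A, Product B, Product C. Lowest rate is 4.02% → Product B.

Product B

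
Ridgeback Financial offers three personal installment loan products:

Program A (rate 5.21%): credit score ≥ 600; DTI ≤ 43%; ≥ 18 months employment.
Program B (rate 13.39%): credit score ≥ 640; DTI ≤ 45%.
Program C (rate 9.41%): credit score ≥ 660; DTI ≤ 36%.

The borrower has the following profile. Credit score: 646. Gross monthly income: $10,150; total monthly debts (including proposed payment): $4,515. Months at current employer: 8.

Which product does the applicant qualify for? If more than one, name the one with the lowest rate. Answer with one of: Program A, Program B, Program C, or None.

DTI = 4,515/10,150 = 44.5%.
Program A: score 646 ≥ 600; DTI 44.5% > 43%; employment 8 < 18 mo → does not qualify.
Program B: score 646 ≥ 640; DTI 44.5% ≤ 45% → qualifies.
Program C: score 646 < 660; DTI 44.5% > 36% → does not qualify.

Program B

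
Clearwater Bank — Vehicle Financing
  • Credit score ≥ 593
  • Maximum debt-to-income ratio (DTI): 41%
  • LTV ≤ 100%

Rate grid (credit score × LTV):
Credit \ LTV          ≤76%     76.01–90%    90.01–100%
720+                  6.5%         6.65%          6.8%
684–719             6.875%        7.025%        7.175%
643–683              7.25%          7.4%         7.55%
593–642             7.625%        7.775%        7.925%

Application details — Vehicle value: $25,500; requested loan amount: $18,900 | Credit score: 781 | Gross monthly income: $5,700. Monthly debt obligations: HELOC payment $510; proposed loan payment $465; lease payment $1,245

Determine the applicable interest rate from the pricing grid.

6.5%

Credit score 781 ≥ 593; Total monthly debts = (510 + 465 + 1,245) = 2,220. DTI = 2,220/5,700 = 38.9% ≤ 41%
LTV = 18,900/25,500 = 74.1% ≤ 100%
Row: 781 falls in 720+. Column: 74.1% falls in ≤76%. Rate = 6.5%.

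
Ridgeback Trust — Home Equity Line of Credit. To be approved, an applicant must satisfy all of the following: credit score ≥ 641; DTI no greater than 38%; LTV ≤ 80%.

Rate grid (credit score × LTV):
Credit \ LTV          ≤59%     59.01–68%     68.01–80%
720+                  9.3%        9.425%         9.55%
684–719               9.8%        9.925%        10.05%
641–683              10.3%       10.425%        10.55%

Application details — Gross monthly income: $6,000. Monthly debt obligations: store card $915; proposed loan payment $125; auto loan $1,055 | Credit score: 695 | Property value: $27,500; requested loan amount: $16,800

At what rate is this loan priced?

9.925%

Credit score 695 ≥ 641; Total monthly debts = (915 + 125 + 1,055) = 2,095. DTI: 2,095 ÷ 6,000 = 34.9%, within the 38% cap
LTV = 16,800/27,500 = 61.1% ≤ 80%
Credit 695 → row 684–719; LTV 61.1% → column 59.01–68%. Grid cell → 9.925%.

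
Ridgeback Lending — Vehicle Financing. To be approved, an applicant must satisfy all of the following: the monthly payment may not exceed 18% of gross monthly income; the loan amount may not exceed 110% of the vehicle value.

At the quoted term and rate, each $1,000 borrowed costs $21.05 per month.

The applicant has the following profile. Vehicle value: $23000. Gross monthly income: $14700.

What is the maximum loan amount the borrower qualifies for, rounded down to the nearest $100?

Payment cap: 18% × $14,700 = $2,646/month.
At $21.05 per $1,000, that supports 2,646/21.05 × 1,000 ≈ $125,700 → $125,700.
LTV cap: 110% × $23,000 = $25,300 → $25,300.
Binding constraint: loan-to-value.

$25,300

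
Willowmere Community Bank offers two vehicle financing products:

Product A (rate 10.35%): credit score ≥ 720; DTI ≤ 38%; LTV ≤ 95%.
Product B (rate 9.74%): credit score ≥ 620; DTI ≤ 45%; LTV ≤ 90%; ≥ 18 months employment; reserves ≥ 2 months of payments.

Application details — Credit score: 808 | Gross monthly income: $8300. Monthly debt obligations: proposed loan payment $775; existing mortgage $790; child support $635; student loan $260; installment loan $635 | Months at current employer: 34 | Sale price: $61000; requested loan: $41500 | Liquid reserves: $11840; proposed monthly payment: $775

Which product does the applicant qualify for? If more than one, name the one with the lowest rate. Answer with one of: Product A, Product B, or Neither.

Product B

Total debts = (775 + 790 + 635 + 260 + 635) = 3,095; DTI = 3,095/8,300 = 37.3%.
LTV = 41,500/61,000 = 68%.
Reserves = 11,840/775 = 15.3 months.
Product A: score 808 ≥ 720; DTI 37.3% ≤ 38%; LTV 68% ≤ 95% → qualifies.
Product B: score 808 ≥ 620; DTI 37.3% ≤ 45%; LTV 68% ≤ 90%; employment 34 ≥ 18 mo; reserves 15.3 ≥ 2 mo → qualifies.
Qualifying: Product A, Product B. Lowest rate is 9.74% → Product B.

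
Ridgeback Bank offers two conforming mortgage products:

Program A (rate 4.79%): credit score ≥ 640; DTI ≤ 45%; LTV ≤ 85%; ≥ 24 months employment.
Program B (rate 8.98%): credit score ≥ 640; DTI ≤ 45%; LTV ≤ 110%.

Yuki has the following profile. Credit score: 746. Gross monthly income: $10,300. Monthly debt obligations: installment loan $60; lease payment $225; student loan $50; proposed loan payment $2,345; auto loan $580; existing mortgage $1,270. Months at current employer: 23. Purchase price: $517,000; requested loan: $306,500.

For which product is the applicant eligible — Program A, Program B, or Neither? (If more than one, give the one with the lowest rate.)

Program B

Total debts = (60 + 225 + 50 + 2,345 + 580 + 1,270) = 4,530; DTI = 4,530/10,300 = 44%.
LTV = 306,500/517,000 = 59.3%.
Program A: score 746 ≥ 640; DTI 44% ≤ 45%; LTV 59.3% ≤ 85%; employment 23 < 24 mo → does not qualify.
Program B: score 746 ≥ 640; DTI 44% ≤ 45%; LTV 59.3% ≤ 110% → qualifies.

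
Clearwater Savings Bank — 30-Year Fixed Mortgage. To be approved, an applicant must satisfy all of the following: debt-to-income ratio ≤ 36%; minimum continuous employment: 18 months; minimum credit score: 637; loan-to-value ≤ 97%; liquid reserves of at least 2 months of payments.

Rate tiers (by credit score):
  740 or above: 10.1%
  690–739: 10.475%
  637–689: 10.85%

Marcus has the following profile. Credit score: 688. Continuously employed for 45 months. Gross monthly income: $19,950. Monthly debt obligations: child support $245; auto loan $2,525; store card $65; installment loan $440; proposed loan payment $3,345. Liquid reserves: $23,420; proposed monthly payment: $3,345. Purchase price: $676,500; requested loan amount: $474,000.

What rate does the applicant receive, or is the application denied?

Approved at 10.85%

Credit score 688 ≥ 637 (meets minimum)
LTV = 474,000/676,500 = 70.1% ≤ 97%
Reserves = 23,420/3,345 = 7.0 months ≥ 2
Employment 45 ≥ 18 months
Total monthly debts = (245 + 2,525 + 65 + 440 + 3,345) = 6,620. DTI: 6,620 ÷ 19,950 = 33.2%, within the 36% cap
All requirements met. Score 688 falls in the 637–689 tier → 10.85%.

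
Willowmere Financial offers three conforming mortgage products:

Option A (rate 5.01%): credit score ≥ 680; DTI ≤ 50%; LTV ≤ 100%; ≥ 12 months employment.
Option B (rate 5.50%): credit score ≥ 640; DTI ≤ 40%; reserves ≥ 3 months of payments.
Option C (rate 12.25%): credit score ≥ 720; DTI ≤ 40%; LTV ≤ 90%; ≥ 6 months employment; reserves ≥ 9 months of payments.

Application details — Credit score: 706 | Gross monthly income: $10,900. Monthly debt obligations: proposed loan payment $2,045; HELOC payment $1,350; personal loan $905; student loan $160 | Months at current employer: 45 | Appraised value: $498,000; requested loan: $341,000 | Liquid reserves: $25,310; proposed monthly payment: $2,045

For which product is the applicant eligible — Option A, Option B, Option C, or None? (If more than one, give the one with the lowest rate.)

Option A

Total debts = (2,045 + 1,350 + 905 + 160) = 4,460; DTI = 4,460/10,900 = 40.9%.
LTV = 341,000/498,000 = 68.5%.
Reserves = 25,310/2,045 = 12.4 months.
Option A: score 706 ≥ 680; DTI 40.9% ≤ 50%; LTV 68.5% ≤ 100%; employment 45 ≥ 12 mo → qualifies.
Option B: score 706 ≥ 640; DTI 40.9% > 40%; reserves 12.4 ≥ 3 mo → does not qualify.
Option C: score 706 < 720; DTI 40.9% > 40%; LTV 68.5% ≤ 90%; employment 45 ≥ 6 mo; reserves 12.4 ≥ 9 mo → does not qualify.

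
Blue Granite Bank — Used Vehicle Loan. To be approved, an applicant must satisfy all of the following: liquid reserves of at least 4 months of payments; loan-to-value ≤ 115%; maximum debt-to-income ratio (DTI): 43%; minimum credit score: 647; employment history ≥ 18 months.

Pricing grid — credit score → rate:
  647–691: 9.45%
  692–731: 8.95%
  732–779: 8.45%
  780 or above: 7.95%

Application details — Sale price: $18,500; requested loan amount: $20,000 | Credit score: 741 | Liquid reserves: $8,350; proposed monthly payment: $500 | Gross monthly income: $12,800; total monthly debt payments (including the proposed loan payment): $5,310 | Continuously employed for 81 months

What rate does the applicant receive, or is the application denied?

Credit score 741 ≥ 647 (meets minimum)
Reserves = 8,350/500 = 16.7 months ≥ 4
DTI: 5,310 ÷ 12,800 = 41.5%, within the 43% cap
Employment 81 ≥ 18 months
LTV = 20,000/18,500 = 108.1% ≤ 115%
All requirements met. Score 741 falls in the 732–779 tier → 8.45%.

Approved at 8.45%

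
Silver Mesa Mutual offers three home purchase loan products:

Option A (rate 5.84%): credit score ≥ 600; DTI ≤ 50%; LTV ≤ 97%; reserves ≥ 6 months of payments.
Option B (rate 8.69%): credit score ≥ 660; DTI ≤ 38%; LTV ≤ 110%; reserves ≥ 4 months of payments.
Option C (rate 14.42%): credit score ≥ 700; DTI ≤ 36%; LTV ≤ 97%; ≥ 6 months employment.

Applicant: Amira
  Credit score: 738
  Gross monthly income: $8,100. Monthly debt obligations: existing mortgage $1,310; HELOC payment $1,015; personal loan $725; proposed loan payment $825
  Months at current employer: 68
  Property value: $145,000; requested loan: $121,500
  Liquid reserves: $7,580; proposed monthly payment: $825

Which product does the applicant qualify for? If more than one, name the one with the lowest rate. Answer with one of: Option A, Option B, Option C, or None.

Total debts = (1,310 + 1,015 + 725 + 825) = 3,875; DTI = 3,875/8,100 = 47.8%.
LTV = 121,500/145,000 = 83.8%.
Reserves = 7,580/825 = 9.2 months.
Option A: score 738 ≥ 600; DTI 47.8% ≤ 50%; LTV 83.8% ≤ 97%; reserves 9.2 ≥ 6 mo → qualifies.
Option B: score 738 ≥ 660; DTI 47.8% > 38%; LTV 83.8% ≤ 110%; reserves 9.2 ≥ 4 mo → does not qualify.
Option C: score 738 ≥ 700; DTI 47.8% > 36%; LTV 83.8% ≤ 97%; employment 68 ≥ 6 mo → does not qualify.

Option A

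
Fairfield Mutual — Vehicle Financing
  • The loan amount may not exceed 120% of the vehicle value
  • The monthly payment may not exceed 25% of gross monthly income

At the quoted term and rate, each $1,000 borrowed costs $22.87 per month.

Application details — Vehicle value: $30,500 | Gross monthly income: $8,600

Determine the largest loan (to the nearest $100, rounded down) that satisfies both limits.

$36,600

Payment cap: 25% × $8,600 = $2,150/month.
At $22.87 per $1,000, that supports 2,150/22.87 × 1,000 ≈ $94,009 → $94,000.
LTV cap: 120% × $30,500 = $36,600 → $36,600.
Binding constraint: loan-to-value.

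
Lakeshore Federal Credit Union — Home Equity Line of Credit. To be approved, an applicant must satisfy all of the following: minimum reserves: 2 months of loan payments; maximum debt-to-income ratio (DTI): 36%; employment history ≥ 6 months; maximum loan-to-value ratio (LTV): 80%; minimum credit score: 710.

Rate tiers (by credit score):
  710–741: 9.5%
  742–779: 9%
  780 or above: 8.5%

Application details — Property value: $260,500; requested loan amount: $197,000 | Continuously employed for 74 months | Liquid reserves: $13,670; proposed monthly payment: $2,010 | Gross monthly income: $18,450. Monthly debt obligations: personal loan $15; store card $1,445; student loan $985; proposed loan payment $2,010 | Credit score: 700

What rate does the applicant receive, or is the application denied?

Denied

Credit score 700 < 710 (below minimum)
Reserves: 13,670 ÷ 2,010 = 6.8 months (meets 2-month minimum)
Employment 74 ≥ 6 months
LTV = 197,000/260,500 = 75.6% ≤ 80%
Total monthly debts = (15 + 1,445 + 985 + 2,010) = 4,455. DTI = 4,455/18,450 = 24.1% ≤ 36%
Not all requirements met → denied.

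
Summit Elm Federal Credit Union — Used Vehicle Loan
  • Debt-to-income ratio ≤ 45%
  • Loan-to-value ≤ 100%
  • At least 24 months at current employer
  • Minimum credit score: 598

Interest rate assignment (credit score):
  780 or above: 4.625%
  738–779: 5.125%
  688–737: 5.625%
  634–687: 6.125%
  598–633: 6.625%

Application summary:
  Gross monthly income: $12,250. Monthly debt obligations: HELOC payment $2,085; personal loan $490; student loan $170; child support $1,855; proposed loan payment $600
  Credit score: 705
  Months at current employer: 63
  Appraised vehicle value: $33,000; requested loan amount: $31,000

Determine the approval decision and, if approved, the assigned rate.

Approved at 5.625%

Credit score 705 ≥ 598 (meets minimum)
Total monthly debts = (2,085 + 490 + 170 + 1,855 + 600) = 5,200. DTI: 5,200 ÷ 12,250 = 42.4%, within the 45% cap
Employment 63 ≥ 24 months
LTV = 31,000/33,000 = 93.9% ≤ 100%
All requirements met. Score 705 falls in the 688–737 tier → 5.625%.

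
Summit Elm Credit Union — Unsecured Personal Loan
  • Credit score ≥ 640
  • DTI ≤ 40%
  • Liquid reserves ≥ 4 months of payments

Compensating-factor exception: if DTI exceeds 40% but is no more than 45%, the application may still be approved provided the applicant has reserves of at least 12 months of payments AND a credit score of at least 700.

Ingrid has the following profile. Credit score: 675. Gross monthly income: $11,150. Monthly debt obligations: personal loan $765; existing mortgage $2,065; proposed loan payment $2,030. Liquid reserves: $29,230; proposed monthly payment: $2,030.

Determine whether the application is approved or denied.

Denied

Credit score 675 ≥ 640 (meets base)
Total debts = (765 + 2,065 + 2,030) = 4,860. DTI: 4,860 ÷ 11,150 = 43.6%, over the 40% base limit.
Reserves = 29,230/2,030 = 14.4 months ≥ 4
43.6% falls in the override range (40%–45%), so the compensating-factor test applies.
Reserves 14.4 ≥ 12 months; credit score 675 < 700.
Compensating-factor requirement not fully met.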